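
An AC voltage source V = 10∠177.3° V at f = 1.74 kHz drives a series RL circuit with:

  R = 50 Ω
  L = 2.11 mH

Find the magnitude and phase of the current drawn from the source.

Step 1 — Angular frequency: ω = 2π·f = 2π·1740 = 1.093e+04 rad/s.
Step 2 — Component impedances:
  R: Z = R = 50 Ω
  L: Z = jωL = j·1.093e+04·0.00211 = 0 + j23.07 Ω
Step 3 — Series combination: Z_total = R + L = 50 + j23.07 Ω = 55.06∠24.8° Ω.
Step 4 — Source phasor: V = 10∠177.3° V = -9.989 + j0.4711 V.
Step 5 — Ohm's law: I = V / Z_total = (-9.989 + j0.4711) / (50 + j23.07) = -0.1611 + j0.08376 A.
Step 6 — Convert to polar: |I| = 0.1816 A, ∠I = 152.5°.

I = 0.1816∠152.5° A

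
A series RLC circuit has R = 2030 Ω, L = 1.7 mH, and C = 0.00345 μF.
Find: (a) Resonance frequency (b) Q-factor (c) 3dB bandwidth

Step 1 — Resonance condition Im(Z)=0 gives ω₀ = 1/√(LC).
Step 2 — ω₀ = 1/√(0.0017·3.45e-09) = 4.129e+05 rad/s.
Step 3 — f₀ = ω₀/(2π) = 6.572e+04 Hz.
Step 4 — Series Q: Q = ω₀L/R = 4.129e+05·0.0017/2030 = 0.3458.
Step 5 — 3dB bandwidth: Δω = ω₀/Q = 1.194e+06 rad/s; BW = Δω/(2π) = 1.9e+05 Hz.

(a) f₀ = 6.572e+04 Hz  (b) Q = 0.3458  (c) BW = 1.9e+05 Hz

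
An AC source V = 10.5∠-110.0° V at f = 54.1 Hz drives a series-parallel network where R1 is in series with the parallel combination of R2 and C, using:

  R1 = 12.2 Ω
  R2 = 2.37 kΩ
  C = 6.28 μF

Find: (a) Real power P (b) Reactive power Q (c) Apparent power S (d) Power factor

Step 1 — Angular frequency: ω = 2π·f = 2π·54.1 = 339.9 rad/s.
Step 2 — Component impedances:
  R1: Z = R = 12.2 Ω
  R2: Z = R = 2370 Ω
  C: Z = 1/(jωC) = -j/(ω·C) = 0 - j468.4 Ω
Step 3 — Parallel branch: R2 || C = 1/(1/R2 + 1/C) = 89.11 - j450.8 Ω.
Step 4 — Series with R1: Z_total = R1 + (R2 || C) = 101.3 - j450.8 Ω = 462.1∠-77.3° Ω.
Step 5 — Source phasor: V = 10.5∠-110.0° V = -3.591 - j9.867 V.
Step 6 — Current: I = V / Z = 0.01913 - j0.01226 A = 0.02272∠-32.7° A.
Step 7 — Complex power: S = V·I* = 0.05231 - j0.2328 VA.
Step 8 — Real power: P = Re(S) = 0.05231 W.
Step 9 — Reactive power: Q = Im(S) = -0.2328 VAR.
Step 10 — Apparent power: |S| = 0.2386 VA.
Step 11 — Power factor: PF = P/|S| = 0.2193 (leading).

(a) P = 0.05231 W  (b) Q = -0.2328 VAR  (c) S = 0.2386 VA  (d) PF = 0.2193 (leading)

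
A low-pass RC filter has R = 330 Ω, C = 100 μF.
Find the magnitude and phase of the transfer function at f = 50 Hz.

Step 1 — Angular frequency: ω = 2π·50 = 314.2 rad/s.
Step 2 — Transfer function: H(jω) = 1/(1 + jωRC).
Step 3 — Denominator: 1 + jωRC = 1 + j·314.2·330·0.0001 = 1 + j10.37.
Step 4 — H = 0.009218 - j0.09557.
Step 5 — Magnitude: |H| = 0.09601 (-20.4 dB); phase: φ = -84.5°.

|H| = 0.09601 (-20.4 dB), φ = -84.5°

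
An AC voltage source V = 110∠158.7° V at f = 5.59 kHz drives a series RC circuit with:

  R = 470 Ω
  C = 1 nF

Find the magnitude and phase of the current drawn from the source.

Step 1 — Angular frequency: ω = 2π·f = 2π·5590 = 3.512e+04 rad/s.
Step 2 — Component impedances:
  R: Z = R = 470 Ω
  C: Z = 1/(jωC) = -j/(ω·C) = 0 - j2.847e+04 Ω
Step 3 — Series combination: Z_total = R + C = 470 - j2.847e+04 Ω = 2.848e+04∠-89.1° Ω.
Step 4 — Source phasor: V = 110∠158.7° V = -102.5 + j39.96 V.
Step 5 — Ohm's law: I = V / Z_total = (-102.5 + j39.96) / (470 - j2.847e+04) = -0.001462 - j0.003575 A.
Step 6 — Convert to polar: |I| = 0.003863 A, ∠I = -112.2°.

I = 0.003863∠-112.2° A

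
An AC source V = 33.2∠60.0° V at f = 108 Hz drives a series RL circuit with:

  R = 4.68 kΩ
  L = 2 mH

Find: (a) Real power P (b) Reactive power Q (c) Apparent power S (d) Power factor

Step 1 — Angular frequency: ω = 2π·f = 2π·108 = 678.6 rad/s.
Step 2 — Component impedances:
  R: Z = R = 4680 Ω
  L: Z = jωL = j·678.6·0.002 = 0 + j1.357 Ω
Step 3 — Series combination: Z_total = R + L = 4680 + j1.357 Ω = 4680∠0.0° Ω.
Step 4 — Source phasor: V = 33.2∠60.0° V = 16.6 + j28.75 V.
Step 5 — Current: I = V / Z = 0.003549 + j0.006143 A = 0.007094∠60.0° A.
Step 6 — Complex power: S = V·I* = 0.2355 + j6.83e-05 VA.
Step 7 — Real power: P = Re(S) = 0.2355 W.
Step 8 — Reactive power: Q = Im(S) = 6.83e-05 VAR.
Step 9 — Apparent power: |S| = 0.2355 VA.
Step 10 — Power factor: PF = P/|S| = 1 (lagging).

(a) P = 0.2355 W  (b) Q = 6.83e-05 VAR  (c) S = 0.2355 VA  (d) PF = 1 (lagging)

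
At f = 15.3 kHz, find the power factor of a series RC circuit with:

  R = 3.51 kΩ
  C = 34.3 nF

Step 1 — Angular frequency: ω = 2π·f = 2π·1.53e+04 = 9.613e+04 rad/s.
Step 2 — Component impedances:
  R: Z = R = 3510 Ω
  C: Z = 1/(jωC) = -j/(ω·C) = 0 - j303.3 Ω
Step 3 — Series combination: Z_total = R + C = 3510 - j303.3 Ω = 3523∠-4.9° Ω.
Step 4 — Power factor: PF = cos(φ) = Re(Z)/|Z| = 3510/3523 = 0.9963.
Step 5 — Type: Im(Z) = -303.3 ⇒ leading (phase φ = -4.9°).

PF = 0.9963 (leading, φ = -4.9°)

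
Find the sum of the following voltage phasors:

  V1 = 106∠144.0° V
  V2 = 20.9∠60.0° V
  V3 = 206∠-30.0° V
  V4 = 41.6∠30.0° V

Step 1 — Convert each phasor to rectangular form:
  V1 = 106·(cos(144.0°) + j·sin(144.0°)) = -85.76 + j62.31 V
  V2 = 20.9·(cos(60.0°) + j·sin(60.0°)) = 10.45 + j18.1 V
  V3 = 206·(cos(-30.0°) + j·sin(-30.0°)) = 178.4 - j103 V
  V4 = 41.6·(cos(30.0°) + j·sin(30.0°)) = 36.03 + j20.8 V
Step 2 — Sum components: V_total = 139.1 - j1.795 V.
Step 3 — Convert to polar: |V_total| = 139.1 V, ∠V_total = -0.7°.

V_total = 139.1∠-0.7° V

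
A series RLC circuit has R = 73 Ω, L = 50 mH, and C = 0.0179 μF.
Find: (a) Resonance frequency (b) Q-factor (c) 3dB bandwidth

Step 1 — Resonance: ω₀ = 1/√(LC) = 1/√(0.05·1.79e-08) = 3.343e+04 rad/s.
Step 2 — f₀ = ω₀/(2π) = 5320 Hz.
Step 3 — Series Q: Q = ω₀L/R = 3.343e+04·0.05/73 = 22.89.
Step 4 — Bandwidth: Δω = ω₀/Q = 1460 rad/s; BW = Δω/(2π) = 232.4 Hz.

(a) f₀ = 5320 Hz  (b) Q = 22.89  (c) BW = 232.4 Hz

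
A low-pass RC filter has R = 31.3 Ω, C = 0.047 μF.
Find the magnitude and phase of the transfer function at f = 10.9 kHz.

Step 1 — Angular frequency: ω = 2π·1.09e+04 = 6.849e+04 rad/s.
Step 2 — Transfer function: H(jω) = 1/(1 + jωRC).
Step 3 — Denominator: 1 + jωRC = 1 + j·6.849e+04·31.3·4.7e-08 = 1 + j0.1008.
Step 4 — H = 0.99 - j0.09974.
Step 5 — Magnitude: |H| = 0.995 (-0.0 dB); phase: φ = -5.8°.

|H| = 0.995 (-0.0 dB), φ = -5.8°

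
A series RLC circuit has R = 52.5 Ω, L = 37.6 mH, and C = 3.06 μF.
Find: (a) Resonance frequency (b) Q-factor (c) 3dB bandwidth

Step 1 — Resonance: ω₀ = 1/√(LC) = 1/√(0.0376·3.06e-06) = 2948 rad/s.
Step 2 — f₀ = ω₀/(2π) = 469.2 Hz.
Step 3 — Series Q: Q = ω₀L/R = 2948·0.0376/52.5 = 2.111.
Step 4 — Bandwidth: Δω = ω₀/Q = 1396 rad/s; BW = Δω/(2π) = 222.2 Hz.

(a) f₀ = 469.2 Hz  (b) Q = 2.111  (c) BW = 222.2 Hz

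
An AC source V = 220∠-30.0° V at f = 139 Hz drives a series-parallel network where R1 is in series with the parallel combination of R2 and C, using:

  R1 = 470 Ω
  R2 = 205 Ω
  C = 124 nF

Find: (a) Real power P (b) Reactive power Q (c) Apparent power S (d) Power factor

Step 1 — Angular frequency: ω = 2π·f = 2π·139 = 873.4 rad/s.
Step 2 — Component impedances:
  R1: Z = R = 470 Ω
  R2: Z = R = 205 Ω
  C: Z = 1/(jωC) = -j/(ω·C) = 0 - j9234 Ω
Step 3 — Parallel branch: R2 || C = 1/(1/R2 + 1/C) = 204.9 - j4.549 Ω.
Step 4 — Series with R1: Z_total = R1 + (R2 || C) = 674.9 - j4.549 Ω = 674.9∠-0.4° Ω.
Step 5 — Source phasor: V = 220∠-30.0° V = 190.5 - j110 V.
Step 6 — Current: I = V / Z = 0.2834 - j0.1611 A = 0.326∠-29.6° A.
Step 7 — Complex power: S = V·I* = 71.71 - j0.4833 VA.
Step 8 — Real power: P = Re(S) = 71.71 W.
Step 9 — Reactive power: Q = Im(S) = -0.4833 VAR.
Step 10 — Apparent power: |S| = 71.71 VA.
Step 11 — Power factor: PF = P/|S| = 1 (leading).

(a) P = 71.71 W  (b) Q = -0.4833 VAR  (c) S = 71.71 VA  (d) PF = 1 (leading)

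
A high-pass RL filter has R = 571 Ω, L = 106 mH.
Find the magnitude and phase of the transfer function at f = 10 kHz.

Step 1 — Angular frequency: ω = 2π·1e+04 = 6.283e+04 rad/s.
Step 2 — Transfer function: H(jω) = jωL/(R + jωL).
Step 3 — Numerator jωL = j·6660; denominator R + jωL = 571 + j6660.
Step 4 — H = 0.9927 + j0.08511.
Step 5 — Magnitude: |H| = 0.9963 (-0.0 dB); phase: φ = 4.9°.

|H| = 0.9963 (-0.0 dB), φ = 4.9°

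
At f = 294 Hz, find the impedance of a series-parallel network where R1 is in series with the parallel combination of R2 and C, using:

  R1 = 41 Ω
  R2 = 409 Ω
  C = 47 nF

Step 1 — Angular frequency: ω = 2π·f = 2π·294 = 1847 rad/s.
Step 2 — Component impedances:
  R1: Z = R = 41 Ω
  R2: Z = R = 409 Ω
  C: Z = 1/(jωC) = -j/(ω·C) = 0 - j1.152e+04 Ω
Step 3 — Parallel branch: R2 || C = 1/(1/R2 + 1/C) = 408.5 - j14.51 Ω.
Step 4 — Series with R1: Z_total = R1 + (R2 || C) = 449.5 - j14.51 Ω = 449.7∠-1.8° Ω.

Z = 449.5 - j14.51 Ω = 449.7∠-1.8° Ω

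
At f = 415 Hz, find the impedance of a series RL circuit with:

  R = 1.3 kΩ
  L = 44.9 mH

Step 1 — Angular frequency: ω = 2π·f = 2π·415 = 2608 rad/s.
Step 2 — Component impedances:
  R: Z = R = 1300 Ω
  L: Z = jωL = j·2608·0.0449 = 0 + j117.1 Ω
Step 3 — Series combination: Z_total = R + L = 1300 + j117.1 Ω = 1305∠5.1° Ω.

Z = 1300 + j117.1 Ω = 1305∠5.1° Ω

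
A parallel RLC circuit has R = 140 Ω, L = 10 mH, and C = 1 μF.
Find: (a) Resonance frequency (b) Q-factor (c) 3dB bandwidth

Step 1 — Resonance: ω₀ = 1/√(LC) = 1/√(0.01·1e-06) = 1e+04 rad/s.
Step 2 — f₀ = ω₀/(2π) = 1592 Hz.
Step 3 — Parallel Q: Q = R/(ω₀L) = 140/(1e+04·0.01) = 1.4.
Step 4 — Bandwidth: Δω = ω₀/Q = 7143 rad/s; BW = Δω/(2π) = 1137 Hz.

(a) f₀ = 1592 Hz  (b) Q = 1.4  (c) BW = 1137 Hz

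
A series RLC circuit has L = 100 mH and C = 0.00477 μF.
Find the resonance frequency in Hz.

Step 1 — Resonance condition Im(Z)=0 gives ω₀ = 1/√(LC).
Step 2 — ω₀ = 1/√(0.1·4.77e-09) = 4.579e+04 rad/s.
Step 3 — f₀ = ω₀/(2π) = 7287 Hz.

f₀ = 7287 Hz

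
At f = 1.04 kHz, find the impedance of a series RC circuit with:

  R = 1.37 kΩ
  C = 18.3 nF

Step 1 — Angular frequency: ω = 2π·f = 2π·1040 = 6535 rad/s.
Step 2 — Component impedances:
  R: Z = R = 1370 Ω
  C: Z = 1/(jωC) = -j/(ω·C) = 0 - j8362 Ω
Step 3 — Series combination: Z_total = R + C = 1370 - j8362 Ω = 8474∠-80.7° Ω.

Z = 1370 - j8362 Ω = 8474∠-80.7° Ω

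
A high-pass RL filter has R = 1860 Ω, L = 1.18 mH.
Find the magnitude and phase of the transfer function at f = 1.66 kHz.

Step 1 — Angular frequency: ω = 2π·1660 = 1.043e+04 rad/s.
Step 2 — Transfer function: H(jω) = jωL/(R + jωL).
Step 3 — Numerator jωL = j·12.31; denominator R + jωL = 1860 + j12.31.
Step 4 — H = 4.378e-05 + j0.006617.
Step 5 — Magnitude: |H| = 0.006617 (-43.6 dB); phase: φ = 89.6°.

|H| = 0.006617 (-43.6 dB), φ = 89.6°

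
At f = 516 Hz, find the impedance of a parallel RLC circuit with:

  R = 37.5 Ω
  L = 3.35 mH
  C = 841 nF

Step 1 — Angular frequency: ω = 2π·f = 2π·516 = 3242 rad/s.
Step 2 — Component impedances:
  R: Z = R = 37.5 Ω
  L: Z = jωL = j·3242·0.00335 = 0 + j10.86 Ω
  C: Z = 1/(jωC) = -j/(ω·C) = 0 - j366.8 Ω
Step 3 — Parallel combination: 1/Z_total = 1/R + 1/L + 1/C; Z_total = 3.067 + j10.28 Ω = 10.73∠73.4° Ω.

Z = 3.067 + j10.28 Ω = 10.73∠73.4° Ω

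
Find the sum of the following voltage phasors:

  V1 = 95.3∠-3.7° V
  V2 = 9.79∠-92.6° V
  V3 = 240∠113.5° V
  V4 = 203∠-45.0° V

Step 1 — Convert each phasor to rectangular form:
  V1 = 95.3·(cos(-3.7°) + j·sin(-3.7°)) = 95.1 - j6.15 V
  V2 = 9.79·(cos(-92.6°) + j·sin(-92.6°)) = -0.4441 - j9.78 V
  V3 = 240·(cos(113.5°) + j·sin(113.5°)) = -95.7 + j220.1 V
  V4 = 203·(cos(-45.0°) + j·sin(-45.0°)) = 143.5 - j143.5 V
Step 2 — Sum components: V_total = 142.5 + j60.62 V.
Step 3 — Convert to polar: |V_total| = 154.9 V, ∠V_total = 23.0°.

V_total = 154.9∠23.0° V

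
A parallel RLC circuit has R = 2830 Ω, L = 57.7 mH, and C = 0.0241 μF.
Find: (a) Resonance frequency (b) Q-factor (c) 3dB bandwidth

Step 1 — Resonance: ω₀ = 1/√(LC) = 1/√(0.0577·2.41e-08) = 2.682e+04 rad/s.
Step 2 — f₀ = ω₀/(2π) = 4268 Hz.
Step 3 — Parallel Q: Q = R/(ω₀L) = 2830/(2.682e+04·0.0577) = 1.829.
Step 4 — Bandwidth: Δω = ω₀/Q = 1.466e+04 rad/s; BW = Δω/(2π) = 2334 Hz.

(a) f₀ = 4268 Hz  (b) Q = 1.829  (c) BW = 2334 Hz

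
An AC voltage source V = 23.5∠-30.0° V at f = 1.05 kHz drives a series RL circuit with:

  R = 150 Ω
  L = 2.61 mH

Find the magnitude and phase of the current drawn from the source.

Step 1 — Angular frequency: ω = 2π·f = 2π·1050 = 6597 rad/s.
Step 2 — Component impedances:
  R: Z = R = 150 Ω
  L: Z = jωL = j·6597·0.00261 = 0 + j17.22 Ω
Step 3 — Series combination: Z_total = R + L = 150 + j17.22 Ω = 151∠6.5° Ω.
Step 4 — Source phasor: V = 23.5∠-30.0° V = 20.35 - j11.75 V.
Step 5 — Ohm's law: I = V / Z_total = (20.35 - j11.75) / (150 + j17.22) = 0.125 - j0.09269 A.
Step 6 — Convert to polar: |I| = 0.1556 A, ∠I = -36.5°.

I = 0.1556∠-36.5° A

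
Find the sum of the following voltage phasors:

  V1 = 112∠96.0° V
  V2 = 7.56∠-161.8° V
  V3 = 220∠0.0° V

Step 1 — Convert each phasor to rectangular form:
  V1 = 112·(cos(96.0°) + j·sin(96.0°)) = -11.71 + j111.4 V
  V2 = 7.56·(cos(-161.8°) + j·sin(-161.8°)) = -7.182 - j2.361 V
  V3 = 220·(cos(0.0°) + j·sin(0.0°)) = 220 V
Step 2 — Sum components: V_total = 201.1 + j109 V.
Step 3 — Convert to polar: |V_total| = 228.8 V, ∠V_total = 28.5°.

V_total = 228.8∠28.5° V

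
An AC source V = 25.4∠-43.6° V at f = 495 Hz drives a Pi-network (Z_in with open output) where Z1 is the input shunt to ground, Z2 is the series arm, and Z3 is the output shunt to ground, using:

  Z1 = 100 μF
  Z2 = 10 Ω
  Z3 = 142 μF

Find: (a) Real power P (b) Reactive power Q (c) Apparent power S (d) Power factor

Step 1 — Angular frequency: ω = 2π·f = 2π·495 = 3110 rad/s.
Step 2 — Component impedances:
  Z1: Z = 1/(jωC) = -j/(ω·C) = 0 - j3.215 Ω
  Z2: Z = R = 10 Ω
  Z3: Z = 1/(jωC) = -j/(ω·C) = 0 - j2.264 Ω
Step 3 — With open output, the series arm Z2 and the output shunt Z3 appear in series to ground: Z2 + Z3 = 10 - j2.264 Ω.
Step 4 — Parallel with input shunt Z1: Z_in = Z1 || (Z2 + Z3) = 0.7951 - j2.78 Ω = 2.891∠-74.0° Ω.
Step 5 — Source phasor: V = 25.4∠-43.6° V = 18.39 - j17.52 V.
Step 6 — Current: I = V / Z = 7.575 + j4.451 A = 8.786∠30.4° A.
Step 7 — Complex power: S = V·I* = 61.37 - j214.6 VA.
Step 8 — Real power: P = Re(S) = 61.37 W.
Step 9 — Reactive power: Q = Im(S) = -214.6 VAR.
Step 10 — Apparent power: |S| = 223.2 VA.
Step 11 — Power factor: PF = P/|S| = 0.275 (leading).

(a) P = 61.37 W  (b) Q = -214.6 VAR  (c) S = 223.2 VA  (d) PF = 0.275 (leading)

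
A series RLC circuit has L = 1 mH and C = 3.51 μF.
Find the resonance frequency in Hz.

Step 1 — Resonance condition Im(Z)=0 gives ω₀ = 1/√(LC).
Step 2 — ω₀ = 1/√(0.001·3.51e-06) = 1.688e+04 rad/s.
Step 3 — f₀ = ω₀/(2π) = 2686 Hz.

f₀ = 2686 Hz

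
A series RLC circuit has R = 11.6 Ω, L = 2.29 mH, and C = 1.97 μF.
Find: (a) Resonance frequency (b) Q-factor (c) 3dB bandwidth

Step 1 — Resonance condition Im(Z)=0 gives ω₀ = 1/√(LC).
Step 2 — ω₀ = 1/√(0.00229·1.97e-06) = 1.489e+04 rad/s.
Step 3 — f₀ = ω₀/(2π) = 2370 Hz.
Step 4 — Series Q: Q = ω₀L/R = 1.489e+04·0.00229/11.6 = 2.939.
Step 5 — 3dB bandwidth: Δω = ω₀/Q = 5066 rad/s; BW = Δω/(2π) = 806.2 Hz.

(a) f₀ = 2370 Hz  (b) Q = 2.939  (c) BW = 806.2 Hz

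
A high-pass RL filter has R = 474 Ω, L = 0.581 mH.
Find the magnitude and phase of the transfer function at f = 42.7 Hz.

Step 1 — Angular frequency: ω = 2π·42.7 = 268.3 rad/s.
Step 2 — Transfer function: H(jω) = jωL/(R + jωL).
Step 3 — Numerator jωL = j·0.1559; denominator R + jωL = 474 + j0.1559.
Step 4 — H = 1.081e-07 + j0.0003289.
Step 5 — Magnitude: |H| = 0.0003289 (-69.7 dB); phase: φ = 90.0°.

|H| = 0.0003289 (-69.7 dB), φ = 90.0°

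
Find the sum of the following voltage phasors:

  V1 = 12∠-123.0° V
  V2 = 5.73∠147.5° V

Step 1 — Convert each phasor to rectangular form:
  V1 = 12·(cos(-123.0°) + j·sin(-123.0°)) = -6.536 - j10.06 V
  V2 = 5.73·(cos(147.5°) + j·sin(147.5°)) = -4.833 + j3.079 V
Step 2 — Sum components: V_total = -11.37 - j6.985 V.
Step 3 — Convert to polar: |V_total| = 13.34 V, ∠V_total = -148.4°.

V_total = 13.34∠-148.4° V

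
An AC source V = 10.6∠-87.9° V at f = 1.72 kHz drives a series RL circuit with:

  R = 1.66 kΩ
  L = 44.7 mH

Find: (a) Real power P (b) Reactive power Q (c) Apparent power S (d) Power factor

Step 1 — Angular frequency: ω = 2π·f = 2π·1720 = 1.081e+04 rad/s.
Step 2 — Component impedances:
  R: Z = R = 1660 Ω
  L: Z = jωL = j·1.081e+04·0.0447 = 0 + j483.1 Ω
Step 3 — Series combination: Z_total = R + L = 1660 + j483.1 Ω = 1729∠16.2° Ω.
Step 4 — Source phasor: V = 10.6∠-87.9° V = 0.3884 - j10.59 V.
Step 5 — Current: I = V / Z = -0.001496 - j0.005946 A = 0.006131∠-104.1° A.
Step 6 — Complex power: S = V·I* = 0.0624 + j0.01816 VA.
Step 7 — Real power: P = Re(S) = 0.0624 W.
Step 8 — Reactive power: Q = Im(S) = 0.01816 VAR.
Step 9 — Apparent power: |S| = 0.06499 VA.
Step 10 — Power factor: PF = P/|S| = 0.9602 (lagging).

(a) P = 0.0624 W  (b) Q = 0.01816 VAR  (c) S = 0.06499 VA  (d) PF = 0.9602 (lagging)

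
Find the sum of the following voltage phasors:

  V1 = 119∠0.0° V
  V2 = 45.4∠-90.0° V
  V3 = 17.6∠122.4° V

Step 1 — Convert each phasor to rectangular form:
  V1 = 119·(cos(0.0°) + j·sin(0.0°)) = 119 V
  V2 = 45.4·(cos(-90.0°) + j·sin(-90.0°)) = 0 - j45.4 V
  V3 = 17.6·(cos(122.4°) + j·sin(122.4°)) = -9.431 + j14.86 V
Step 2 — Sum components: V_total = 109.6 - j30.54 V.
Step 3 — Convert to polar: |V_total| = 113.7 V, ∠V_total = -15.6°.

V_total = 113.7∠-15.6° V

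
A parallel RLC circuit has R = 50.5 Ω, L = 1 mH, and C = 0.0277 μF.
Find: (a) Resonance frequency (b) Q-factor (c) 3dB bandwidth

Step 1 — Resonance: ω₀ = 1/√(LC) = 1/√(0.001·2.77e-08) = 1.9e+05 rad/s.
Step 2 — f₀ = ω₀/(2π) = 3.024e+04 Hz.
Step 3 — Parallel Q: Q = R/(ω₀L) = 50.5/(1.9e+05·0.001) = 0.2658.
Step 4 — Bandwidth: Δω = ω₀/Q = 7.149e+05 rad/s; BW = Δω/(2π) = 1.138e+05 Hz.

(a) f₀ = 3.024e+04 Hz  (b) Q = 0.2658  (c) BW = 1.138e+05 Hz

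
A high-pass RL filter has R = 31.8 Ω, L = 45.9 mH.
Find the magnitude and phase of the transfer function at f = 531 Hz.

Step 1 — Angular frequency: ω = 2π·531 = 3336 rad/s.
Step 2 — Transfer function: H(jω) = jωL/(R + jωL).
Step 3 — Numerator jωL = j·153.1; denominator R + jωL = 31.8 + j153.1.
Step 4 — H = 0.9587 + j0.1991.
Step 5 — Magnitude: |H| = 0.9791 (-0.2 dB); phase: φ = 11.7°.

|H| = 0.9791 (-0.2 dB), φ = 11.7°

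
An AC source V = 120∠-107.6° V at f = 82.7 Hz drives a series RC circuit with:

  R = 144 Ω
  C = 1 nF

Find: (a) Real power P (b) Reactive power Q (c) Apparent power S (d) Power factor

Step 1 — Angular frequency: ω = 2π·f = 2π·82.7 = 519.6 rad/s.
Step 2 — Component impedances:
  R: Z = R = 144 Ω
  C: Z = 1/(jωC) = -j/(ω·C) = 0 - j1.924e+06 Ω
Step 3 — Series combination: Z_total = R + C = 144 - j1.924e+06 Ω = 1.924e+06∠-90.0° Ω.
Step 4 — Source phasor: V = 120∠-107.6° V = -36.28 - j114.4 V.
Step 5 — Current: I = V / Z = 5.943e-05 - j1.886e-05 A = 6.235e-05∠-17.6° A.
Step 6 — Complex power: S = V·I* = 5.599e-07 - j0.007483 VA.
Step 7 — Real power: P = Re(S) = 5.599e-07 W.
Step 8 — Reactive power: Q = Im(S) = -0.007483 VAR.
Step 9 — Apparent power: |S| = 0.007483 VA.
Step 10 — Power factor: PF = P/|S| = 7.483e-05 (leading).

(a) P = 5.599e-07 W  (b) Q = -0.007483 VAR  (c) S = 0.007483 VA  (d) PF = 7.483e-05 (leading)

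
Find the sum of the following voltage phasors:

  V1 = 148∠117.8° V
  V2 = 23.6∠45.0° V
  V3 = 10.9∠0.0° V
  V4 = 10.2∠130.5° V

Step 1 — Convert each phasor to rectangular form:
  V1 = 148·(cos(117.8°) + j·sin(117.8°)) = -69.03 + j130.9 V
  V2 = 23.6·(cos(45.0°) + j·sin(45.0°)) = 16.69 + j16.69 V
  V3 = 10.9·(cos(0.0°) + j·sin(0.0°)) = 10.9 V
  V4 = 10.2·(cos(130.5°) + j·sin(130.5°)) = -6.624 + j7.756 V
Step 2 — Sum components: V_total = -48.06 + j155.4 V.
Step 3 — Convert to polar: |V_total| = 162.6 V, ∠V_total = 107.2°.

V_total = 162.6∠107.2° V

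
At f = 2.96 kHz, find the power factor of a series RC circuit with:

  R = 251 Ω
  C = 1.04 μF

Step 1 — Angular frequency: ω = 2π·f = 2π·2960 = 1.86e+04 rad/s.
Step 2 — Component impedances:
  R: Z = R = 251 Ω
  C: Z = 1/(jωC) = -j/(ω·C) = 0 - j51.7 Ω
Step 3 — Series combination: Z_total = R + C = 251 - j51.7 Ω = 256.3∠-11.6° Ω.
Step 4 — Power factor: PF = cos(φ) = Re(Z)/|Z| = 251/256.27 = 0.9794.
Step 5 — Type: Im(Z) = -51.7 ⇒ leading (phase φ = -11.6°).

PF = 0.9794 (leading, φ = -11.6°)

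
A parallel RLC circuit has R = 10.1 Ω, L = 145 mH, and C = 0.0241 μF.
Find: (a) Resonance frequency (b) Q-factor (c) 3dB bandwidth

Step 1 — Resonance: ω₀ = 1/√(LC) = 1/√(0.145·2.41e-08) = 1.692e+04 rad/s.
Step 2 — f₀ = ω₀/(2π) = 2692 Hz.
Step 3 — Parallel Q: Q = R/(ω₀L) = 10.1/(1.692e+04·0.145) = 0.004118.
Step 4 — Bandwidth: Δω = ω₀/Q = 4.108e+06 rad/s; BW = Δω/(2π) = 6.539e+05 Hz.

(a) f₀ = 2692 Hz  (b) Q = 0.004118  (c) BW = 6.539e+05 Hz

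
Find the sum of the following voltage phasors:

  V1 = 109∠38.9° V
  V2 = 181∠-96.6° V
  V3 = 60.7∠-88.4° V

Step 1 — Convert each phasor to rectangular form:
  V1 = 109·(cos(38.9°) + j·sin(38.9°)) = 84.83 + j68.45 V
  V2 = 181·(cos(-96.6°) + j·sin(-96.6°)) = -20.8 - j179.8 V
  V3 = 60.7·(cos(-88.4°) + j·sin(-88.4°)) = 1.695 - j60.68 V
Step 2 — Sum components: V_total = 65.72 - j172 V.
Step 3 — Convert to polar: |V_total| = 184.2 V, ∠V_total = -69.1°.

V_total = 184.2∠-69.1° V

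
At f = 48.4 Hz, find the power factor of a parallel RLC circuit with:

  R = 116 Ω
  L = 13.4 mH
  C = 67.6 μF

Step 1 — Angular frequency: ω = 2π·f = 2π·48.4 = 304.1 rad/s.
Step 2 — Component impedances:
  R: Z = R = 116 Ω
  L: Z = jωL = j·304.1·0.0134 = 0 + j4.075 Ω
  C: Z = 1/(jωC) = -j/(ω·C) = 0 - j48.64 Ω
Step 3 — Parallel combination: 1/Z_total = 1/R + 1/L + 1/C; Z_total = 0.1703 + j4.441 Ω = 4.444∠87.8° Ω.
Step 4 — Power factor: PF = cos(φ) = Re(Z)/|Z| = 0.17028/4.4443 = 0.03831.
Step 5 — Type: Im(Z) = 4.441 ⇒ lagging (phase φ = 87.8°).

PF = 0.03831 (lagging, φ = 87.8°)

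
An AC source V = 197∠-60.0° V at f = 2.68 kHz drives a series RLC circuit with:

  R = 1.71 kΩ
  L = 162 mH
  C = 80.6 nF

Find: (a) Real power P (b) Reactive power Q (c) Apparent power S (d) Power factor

Step 1 — Angular frequency: ω = 2π·f = 2π·2680 = 1.684e+04 rad/s.
Step 2 — Component impedances:
  R: Z = R = 1710 Ω
  L: Z = jωL = j·1.684e+04·0.162 = 0 + j2728 Ω
  C: Z = 1/(jωC) = -j/(ω·C) = 0 - j736.8 Ω
Step 3 — Series combination: Z_total = R + L + C = 1710 + j1991 Ω = 2625∠49.3° Ω.
Step 4 — Source phasor: V = 197∠-60.0° V = 98.5 - j170.6 V.
Step 5 — Current: I = V / Z = -0.02486 - j0.07082 A = 0.07506∠-109.3° A.
Step 6 — Complex power: S = V·I* = 9.634 + j11.22 VA.
Step 7 — Real power: P = Re(S) = 9.634 W.
Step 8 — Reactive power: Q = Im(S) = 11.22 VAR.
Step 9 — Apparent power: |S| = 14.79 VA.
Step 10 — Power factor: PF = P/|S| = 0.6515 (lagging).

(a) P = 9.634 W  (b) Q = 11.22 VAR  (c) S = 14.79 VA  (d) PF = 0.6515 (lagging)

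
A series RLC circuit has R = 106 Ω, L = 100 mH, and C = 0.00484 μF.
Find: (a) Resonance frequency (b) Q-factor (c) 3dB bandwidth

Step 1 — Resonance: ω₀ = 1/√(LC) = 1/√(0.1·4.84e-09) = 4.545e+04 rad/s.
Step 2 — f₀ = ω₀/(2π) = 7234 Hz.
Step 3 — Series Q: Q = ω₀L/R = 4.545e+04·0.1/106 = 42.88.
Step 4 — Bandwidth: Δω = ω₀/Q = 1060 rad/s; BW = Δω/(2π) = 168.7 Hz.

(a) f₀ = 7234 Hz  (b) Q = 42.88  (c) BW = 168.7 Hz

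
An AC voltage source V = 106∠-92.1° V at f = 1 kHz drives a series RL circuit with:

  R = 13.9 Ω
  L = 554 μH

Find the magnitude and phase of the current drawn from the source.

Step 1 — Angular frequency: ω = 2π·f = 2π·1000 = 6283 rad/s.
Step 2 — Component impedances:
  R: Z = R = 13.9 Ω
  L: Z = jωL = j·6283·0.000554 = 0 + j3.481 Ω
Step 3 — Series combination: Z_total = R + L = 13.9 + j3.481 Ω = 14.33∠14.1° Ω.
Step 4 — Source phasor: V = 106∠-92.1° V = -3.884 - j105.9 V.
Step 5 — Ohm's law: I = V / Z_total = (-3.884 - j105.9) / (13.9 + j3.481) = -2.059 - j7.105 A.
Step 6 — Convert to polar: |I| = 7.397 A, ∠I = -106.2°.

I = 7.397∠-106.2° A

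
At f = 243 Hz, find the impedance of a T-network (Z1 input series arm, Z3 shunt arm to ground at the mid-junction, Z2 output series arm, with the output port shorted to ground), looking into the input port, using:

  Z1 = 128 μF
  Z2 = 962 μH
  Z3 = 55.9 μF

Step 1 — Angular frequency: ω = 2π·f = 2π·243 = 1527 rad/s.
Step 2 — Component impedances:
  Z1: Z = 1/(jωC) = -j/(ω·C) = 0 - j5.117 Ω
  Z2: Z = jωL = j·1527·0.000962 = 0 + j1.469 Ω
  Z3: Z = 1/(jωC) = -j/(ω·C) = 0 - j11.72 Ω
Step 3 — With the output port shorted to ground, the output series arm Z2 runs from the junction to ground; the shunt arm Z3 also runs from the junction to ground. They appear in parallel: Z3 || Z2 = 0 + j1.679 Ω.
Step 4 — Series with input arm Z1: Z_in = Z1 + (Z3 || Z2) = 0 - j3.438 Ω = 3.438∠-90.0° Ω.

Z = 0 - j3.438 Ω = 3.438∠-90.0° Ω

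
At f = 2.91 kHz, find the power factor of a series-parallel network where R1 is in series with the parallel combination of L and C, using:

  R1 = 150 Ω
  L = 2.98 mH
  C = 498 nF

Step 1 — Angular frequency: ω = 2π·f = 2π·2910 = 1.828e+04 rad/s.
Step 2 — Component impedances:
  R1: Z = R = 150 Ω
  L: Z = jωL = j·1.828e+04·0.00298 = 0 + j54.49 Ω
  C: Z = 1/(jωC) = -j/(ω·C) = 0 - j109.8 Ω
Step 3 — Parallel branch: L || C = 1/(1/L + 1/C) = 0 + j108.1 Ω.
Step 4 — Series with R1: Z_total = R1 + (L || C) = 150 + j108.1 Ω = 184.9∠35.8° Ω.
Step 5 — Power factor: PF = cos(φ) = Re(Z)/|Z| = 150/184.9 = 0.8112.
Step 6 — Type: Im(Z) = 108.1 ⇒ lagging (phase φ = 35.8°).

PF = 0.8112 (lagging, φ = 35.8°)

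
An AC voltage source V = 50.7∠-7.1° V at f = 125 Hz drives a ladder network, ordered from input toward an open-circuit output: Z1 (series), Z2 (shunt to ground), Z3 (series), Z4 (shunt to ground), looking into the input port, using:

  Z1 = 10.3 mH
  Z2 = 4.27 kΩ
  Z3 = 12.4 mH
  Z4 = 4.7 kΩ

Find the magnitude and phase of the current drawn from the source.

Step 1 — Angular frequency: ω = 2π·f = 2π·125 = 785.4 rad/s.
Step 2 — Component impedances:
  Z1: Z = jωL = j·785.4·0.0103 = 0 + j8.09 Ω
  Z2: Z = R = 4270 Ω
  Z3: Z = jωL = j·785.4·0.0124 = 0 + j9.739 Ω
  Z4: Z = R = 4700 Ω
Step 3 — Ladder network (open output): work backward from the far end, alternating series and parallel combinations. Z_in = 2237 + j10.3 Ω = 2237∠0.3° Ω.
Step 4 — Source phasor: V = 50.7∠-7.1° V = 50.31 - j6.267 V.
Step 5 — Ohm's law: I = V / Z_total = (50.31 - j6.267) / (2237 + j10.3) = 0.02247 - j0.002904 A.
Step 6 — Convert to polar: |I| = 0.02266 A, ∠I = -7.4°.

I = 0.02266∠-7.4° A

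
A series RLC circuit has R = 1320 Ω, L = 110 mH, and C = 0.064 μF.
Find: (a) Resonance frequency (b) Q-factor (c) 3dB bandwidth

Step 1 — Resonance: ω₀ = 1/√(LC) = 1/√(0.11·6.4e-08) = 1.192e+04 rad/s.
Step 2 — f₀ = ω₀/(2π) = 1897 Hz.
Step 3 — Series Q: Q = ω₀L/R = 1.192e+04·0.11/1320 = 0.9932.
Step 4 — Bandwidth: Δω = ω₀/Q = 1.2e+04 rad/s; BW = Δω/(2π) = 1910 Hz.

(a) f₀ = 1897 Hz  (b) Q = 0.9932  (c) BW = 1910 Hz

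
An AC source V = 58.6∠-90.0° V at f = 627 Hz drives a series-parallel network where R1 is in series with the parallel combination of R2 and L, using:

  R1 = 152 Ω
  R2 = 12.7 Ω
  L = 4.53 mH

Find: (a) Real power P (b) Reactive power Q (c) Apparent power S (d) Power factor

Step 1 — Angular frequency: ω = 2π·f = 2π·627 = 3940 rad/s.
Step 2 — Component impedances:
  R1: Z = R = 152 Ω
  R2: Z = R = 12.7 Ω
  L: Z = jωL = j·3940·0.00453 = 0 + j17.85 Ω
Step 3 — Parallel branch: R2 || L = 1/(1/R2 + 1/L) = 8.431 + j5.999 Ω.
Step 4 — Series with R1: Z_total = R1 + (R2 || L) = 160.4 + j5.999 Ω = 160.5∠2.1° Ω.
Step 5 — Source phasor: V = 58.6∠-90.0° V = 0 - j58.6 V.
Step 6 — Current: I = V / Z = -0.01364 - j0.3648 A = 0.365∠-92.1° A.
Step 7 — Complex power: S = V·I* = 21.37 + j0.7993 VA.
Step 8 — Real power: P = Re(S) = 21.37 W.
Step 9 — Reactive power: Q = Im(S) = 0.7993 VAR.
Step 10 — Apparent power: |S| = 21.39 VA.
Step 11 — Power factor: PF = P/|S| = 0.9993 (lagging).

(a) P = 21.37 W  (b) Q = 0.7993 VAR  (c) S = 21.39 VA  (d) PF = 0.9993 (lagging)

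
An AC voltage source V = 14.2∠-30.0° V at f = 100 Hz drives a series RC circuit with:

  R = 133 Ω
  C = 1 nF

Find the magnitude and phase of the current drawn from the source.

Step 1 — Angular frequency: ω = 2π·f = 2π·100 = 628.3 rad/s.
Step 2 — Component impedances:
  R: Z = R = 133 Ω
  C: Z = 1/(jωC) = -j/(ω·C) = 0 - j1.592e+06 Ω
Step 3 — Series combination: Z_total = R + C = 133 - j1.592e+06 Ω = 1.592e+06∠-90.0° Ω.
Step 4 — Source phasor: V = 14.2∠-30.0° V = 12.3 - j7.1 V.
Step 5 — Ohm's law: I = V / Z_total = (12.3 - j7.1) / (133 - j1.592e+06) = 4.462e-06 + j7.726e-06 A.
Step 6 — Convert to polar: |I| = 8.922e-06 A, ∠I = 60.0°.

I = 8.922e-06∠60.0° A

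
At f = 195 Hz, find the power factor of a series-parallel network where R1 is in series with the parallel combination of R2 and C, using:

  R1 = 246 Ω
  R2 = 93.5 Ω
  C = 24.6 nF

Step 1 — Angular frequency: ω = 2π·f = 2π·195 = 1225 rad/s.
Step 2 — Component impedances:
  R1: Z = R = 246 Ω
  R2: Z = R = 93.5 Ω
  C: Z = 1/(jωC) = -j/(ω·C) = 0 - j3.318e+04 Ω
Step 3 — Parallel branch: R2 || C = 1/(1/R2 + 1/C) = 93.5 - j0.2635 Ω.
Step 4 — Series with R1: Z_total = R1 + (R2 || C) = 339.5 - j0.2635 Ω = 339.5∠-0.0° Ω.
Step 5 — Power factor: PF = cos(φ) = Re(Z)/|Z| = 339.5/339.5 = 1.
Step 6 — Type: Im(Z) = -0.2635 ⇒ leading (phase φ = -0.0°).

PF = 1 (leading, φ = -0.0°)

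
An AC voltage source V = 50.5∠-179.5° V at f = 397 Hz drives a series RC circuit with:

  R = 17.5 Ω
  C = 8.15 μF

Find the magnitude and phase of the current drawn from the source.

Step 1 — Angular frequency: ω = 2π·f = 2π·397 = 2494 rad/s.
Step 2 — Component impedances:
  R: Z = R = 17.5 Ω
  C: Z = 1/(jωC) = -j/(ω·C) = 0 - j49.19 Ω
Step 3 — Series combination: Z_total = R + C = 17.5 - j49.19 Ω = 52.21∠-70.4° Ω.
Step 4 — Source phasor: V = 50.5∠-179.5° V = -50.5 - j0.4407 V.
Step 5 — Ohm's law: I = V / Z_total = (-50.5 - j0.4407) / (17.5 - j49.19) = -0.3162 - j0.9141 A.
Step 6 — Convert to polar: |I| = 0.9673 A, ∠I = -109.1°.

I = 0.9673∠-109.1° A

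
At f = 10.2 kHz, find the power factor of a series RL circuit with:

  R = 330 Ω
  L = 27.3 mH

Step 1 — Angular frequency: ω = 2π·f = 2π·1.02e+04 = 6.409e+04 rad/s.
Step 2 — Component impedances:
  R: Z = R = 330 Ω
  L: Z = jωL = j·6.409e+04·0.0273 = 0 + j1750 Ω
Step 3 — Series combination: Z_total = R + L = 330 + j1750 Ω = 1780∠79.3° Ω.
Step 4 — Power factor: PF = cos(φ) = Re(Z)/|Z| = 330/1780.5 = 0.1853.
Step 5 — Type: Im(Z) = 1750 ⇒ lagging (phase φ = 79.3°).

PF = 0.1853 (lagging, φ = 79.3°)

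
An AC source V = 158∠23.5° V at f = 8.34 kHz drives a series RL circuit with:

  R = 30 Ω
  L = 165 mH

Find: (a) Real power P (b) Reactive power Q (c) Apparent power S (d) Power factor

Step 1 — Angular frequency: ω = 2π·f = 2π·8340 = 5.24e+04 rad/s.
Step 2 — Component impedances:
  R: Z = R = 30 Ω
  L: Z = jωL = j·5.24e+04·0.165 = 0 + j8646 Ω
Step 3 — Series combination: Z_total = R + L = 30 + j8646 Ω = 8646∠89.8° Ω.
Step 4 — Source phasor: V = 158∠23.5° V = 144.9 + j63 V.
Step 5 — Current: I = V / Z = 0.007345 - j0.01673 A = 0.01827∠-66.3° A.
Step 6 — Complex power: S = V·I* = 0.01002 + j2.887 VA.
Step 7 — Real power: P = Re(S) = 0.01002 W.
Step 8 — Reactive power: Q = Im(S) = 2.887 VAR.
Step 9 — Apparent power: |S| = 2.887 VA.
Step 10 — Power factor: PF = P/|S| = 0.00347 (lagging).

(a) P = 0.01002 W  (b) Q = 2.887 VAR  (c) S = 2.887 VA  (d) PF = 0.00347 (lagging)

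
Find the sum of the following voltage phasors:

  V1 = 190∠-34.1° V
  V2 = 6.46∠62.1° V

Step 1 — Convert each phasor to rectangular form:
  V1 = 190·(cos(-34.1°) + j·sin(-34.1°)) = 157.3 - j106.5 V
  V2 = 6.46·(cos(62.1°) + j·sin(62.1°)) = 3.023 + j5.709 V
Step 2 — Sum components: V_total = 160.4 - j100.8 V.
Step 3 — Convert to polar: |V_total| = 189.4 V, ∠V_total = -32.2°.

V_total = 189.4∠-32.2° V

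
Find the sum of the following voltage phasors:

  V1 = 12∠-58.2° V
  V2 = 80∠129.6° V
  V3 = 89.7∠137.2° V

Step 1 — Convert each phasor to rectangular form:
  V1 = 12·(cos(-58.2°) + j·sin(-58.2°)) = 6.323 - j10.2 V
  V2 = 80·(cos(129.6°) + j·sin(129.6°)) = -50.99 + j61.64 V
  V3 = 89.7·(cos(137.2°) + j·sin(137.2°)) = -65.82 + j60.95 V
Step 2 — Sum components: V_total = -110.5 + j112.4 V.
Step 3 — Convert to polar: |V_total| = 157.6 V, ∠V_total = 134.5°.

V_total = 157.6∠134.5° V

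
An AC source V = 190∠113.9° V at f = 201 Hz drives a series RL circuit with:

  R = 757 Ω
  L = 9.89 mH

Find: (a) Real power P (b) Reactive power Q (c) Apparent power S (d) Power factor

Step 1 — Angular frequency: ω = 2π·f = 2π·201 = 1263 rad/s.
Step 2 — Component impedances:
  R: Z = R = 757 Ω
  L: Z = jωL = j·1263·0.00989 = 0 + j12.49 Ω
Step 3 — Series combination: Z_total = R + L = 757 + j12.49 Ω = 757.1∠0.9° Ω.
Step 4 — Source phasor: V = 190∠113.9° V = -76.98 + j173.7 V.
Step 5 — Current: I = V / Z = -0.09787 + j0.2311 A = 0.251∠113.0° A.
Step 6 — Complex power: S = V·I* = 47.68 + j0.7866 VA.
Step 7 — Real power: P = Re(S) = 47.68 W.
Step 8 — Reactive power: Q = Im(S) = 0.7866 VAR.
Step 9 — Apparent power: |S| = 47.68 VA.
Step 10 — Power factor: PF = P/|S| = 0.9999 (lagging).

(a) P = 47.68 W  (b) Q = 0.7866 VAR  (c) S = 47.68 VA  (d) PF = 0.9999 (lagging)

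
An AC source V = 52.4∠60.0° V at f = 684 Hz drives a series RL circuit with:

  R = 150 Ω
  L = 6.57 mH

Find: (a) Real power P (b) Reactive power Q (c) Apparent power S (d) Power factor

Step 1 — Angular frequency: ω = 2π·f = 2π·684 = 4298 rad/s.
Step 2 — Component impedances:
  R: Z = R = 150 Ω
  L: Z = jωL = j·4298·0.00657 = 0 + j28.24 Ω
Step 3 — Series combination: Z_total = R + L = 150 + j28.24 Ω = 152.6∠10.7° Ω.
Step 4 — Source phasor: V = 52.4∠60.0° V = 26.2 + j45.38 V.
Step 5 — Current: I = V / Z = 0.2237 + j0.2604 A = 0.3433∠49.3° A.
Step 6 — Complex power: S = V·I* = 17.68 + j3.328 VA.
Step 7 — Real power: P = Re(S) = 17.68 W.
Step 8 — Reactive power: Q = Im(S) = 3.328 VAR.
Step 9 — Apparent power: |S| = 17.99 VA.
Step 10 — Power factor: PF = P/|S| = 0.9827 (lagging).

(a) P = 17.68 W  (b) Q = 3.328 VAR  (c) S = 17.99 VA  (d) PF = 0.9827 (lagging)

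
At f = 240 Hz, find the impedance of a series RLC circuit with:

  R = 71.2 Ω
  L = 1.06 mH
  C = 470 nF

Step 1 — Angular frequency: ω = 2π·f = 2π·240 = 1508 rad/s.
Step 2 — Component impedances:
  R: Z = R = 71.2 Ω
  L: Z = jωL = j·1508·0.00106 = 0 + j1.598 Ω
  C: Z = 1/(jωC) = -j/(ω·C) = 0 - j1411 Ω
Step 3 — Series combination: Z_total = R + L + C = 71.2 - j1409 Ω = 1411∠-87.1° Ω.

Z = 71.2 - j1409 Ω = 1411∠-87.1° Ω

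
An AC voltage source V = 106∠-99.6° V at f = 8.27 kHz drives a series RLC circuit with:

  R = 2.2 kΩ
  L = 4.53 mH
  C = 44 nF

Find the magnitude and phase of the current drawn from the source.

Step 1 — Angular frequency: ω = 2π·f = 2π·8270 = 5.196e+04 rad/s.
Step 2 — Component impedances:
  R: Z = R = 2200 Ω
  L: Z = jωL = j·5.196e+04·0.00453 = 0 + j235.4 Ω
  C: Z = 1/(jωC) = -j/(ω·C) = 0 - j437.4 Ω
Step 3 — Series combination: Z_total = R + L + C = 2200 - j202 Ω = 2209∠-5.2° Ω.
Step 4 — Source phasor: V = 106∠-99.6° V = -17.68 - j104.5 V.
Step 5 — Ohm's law: I = V / Z_total = (-17.68 - j104.5) / (2200 - j202) = -0.003643 - j0.04784 A.
Step 6 — Convert to polar: |I| = 0.04798 A, ∠I = -94.4°.

I = 0.04798∠-94.4° A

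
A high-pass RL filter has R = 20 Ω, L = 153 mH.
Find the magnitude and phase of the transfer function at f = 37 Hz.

Step 1 — Angular frequency: ω = 2π·37 = 232.5 rad/s.
Step 2 — Transfer function: H(jω) = jωL/(R + jωL).
Step 3 — Numerator jωL = j·35.57; denominator R + jωL = 20 + j35.57.
Step 4 — H = 0.7598 + j0.4272.
Step 5 — Magnitude: |H| = 0.8717 (-1.2 dB); phase: φ = 29.3°.

|H| = 0.8717 (-1.2 dB), φ = 29.3°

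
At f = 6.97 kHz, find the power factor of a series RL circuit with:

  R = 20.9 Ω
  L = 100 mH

Step 1 — Angular frequency: ω = 2π·f = 2π·6970 = 4.379e+04 rad/s.
Step 2 — Component impedances:
  R: Z = R = 20.9 Ω
  L: Z = jωL = j·4.379e+04·0.1 = 0 + j4379 Ω
Step 3 — Series combination: Z_total = R + L = 20.9 + j4379 Ω = 4379∠89.7° Ω.
Step 4 — Power factor: PF = cos(φ) = Re(Z)/|Z| = 20.9/4379.4 = 0.004772.
Step 5 — Type: Im(Z) = 4379 ⇒ lagging (phase φ = 89.7°).

PF = 0.004772 (lagging, φ = 89.7°)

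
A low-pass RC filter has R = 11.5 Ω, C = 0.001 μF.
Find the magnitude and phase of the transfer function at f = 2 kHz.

Step 1 — Angular frequency: ω = 2π·2000 = 1.257e+04 rad/s.
Step 2 — Transfer function: H(jω) = 1/(1 + jωRC).
Step 3 — Denominator: 1 + jωRC = 1 + j·1.257e+04·11.5·1e-09 = 1 + j0.0001445.
Step 4 — H = 1 - j0.0001445.
Step 5 — Magnitude: |H| = 1 (-0.0 dB); phase: φ = -0.0°.

|H| = 1 (-0.0 dB), φ = -0.0°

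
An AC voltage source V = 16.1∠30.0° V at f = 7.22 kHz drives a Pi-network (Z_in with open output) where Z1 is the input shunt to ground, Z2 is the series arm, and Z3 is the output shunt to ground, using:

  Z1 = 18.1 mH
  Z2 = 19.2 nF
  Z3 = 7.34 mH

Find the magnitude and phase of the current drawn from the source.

Step 1 — Angular frequency: ω = 2π·f = 2π·7220 = 4.536e+04 rad/s.
Step 2 — Component impedances:
  Z1: Z = jωL = j·4.536e+04·0.0181 = 0 + j821.1 Ω
  Z2: Z = 1/(jωC) = -j/(ω·C) = 0 - j1148 Ω
  Z3: Z = jωL = j·4.536e+04·0.00734 = 0 + j333 Ω
Step 3 — With open output, the series arm Z2 and the output shunt Z3 appear in series to ground: Z2 + Z3 = 0 - j815.1 Ω.
Step 4 — Parallel with input shunt Z1: Z_in = Z1 || (Z2 + Z3) = 0 - j1.121e+05 Ω = 1.121e+05∠-90.0° Ω.
Step 5 — Source phasor: V = 16.1∠30.0° V = 13.94 + j8.05 V.
Step 6 — Ohm's law: I = V / Z_total = (13.94 + j8.05) / (0 - j1.121e+05) = -7.181e-05 + j0.0001244 A.
Step 7 — Convert to polar: |I| = 0.0001436 A, ∠I = 120.0°.

I = 0.0001436∠120.0° A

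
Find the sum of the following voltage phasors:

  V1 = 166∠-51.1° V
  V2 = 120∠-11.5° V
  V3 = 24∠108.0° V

Step 1 — Convert each phasor to rectangular form:
  V1 = 166·(cos(-51.1°) + j·sin(-51.1°)) = 104.2 - j129.2 V
  V2 = 120·(cos(-11.5°) + j·sin(-11.5°)) = 117.6 - j23.92 V
  V3 = 24·(cos(108.0°) + j·sin(108.0°)) = -7.416 + j22.83 V
Step 2 — Sum components: V_total = 214.4 - j130.3 V.
Step 3 — Convert to polar: |V_total| = 250.9 V, ∠V_total = -31.3°.

V_total = 250.9∠-31.3° V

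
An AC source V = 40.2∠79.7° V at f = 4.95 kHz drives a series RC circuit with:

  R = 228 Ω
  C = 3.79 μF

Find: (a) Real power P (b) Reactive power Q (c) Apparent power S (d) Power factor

Step 1 — Angular frequency: ω = 2π·f = 2π·4950 = 3.11e+04 rad/s.
Step 2 — Component impedances:
  R: Z = R = 228 Ω
  C: Z = 1/(jωC) = -j/(ω·C) = 0 - j8.484 Ω
Step 3 — Series combination: Z_total = R + C = 228 - j8.484 Ω = 228.2∠-2.1° Ω.
Step 4 — Source phasor: V = 40.2∠79.7° V = 7.188 + j39.55 V.
Step 5 — Current: I = V / Z = 0.02504 + j0.1744 A = 0.1762∠81.8° A.
Step 6 — Complex power: S = V·I* = 7.078 - j0.2634 VA.
Step 7 — Real power: P = Re(S) = 7.078 W.
Step 8 — Reactive power: Q = Im(S) = -0.2634 VAR.
Step 9 — Apparent power: |S| = 7.083 VA.
Step 10 — Power factor: PF = P/|S| = 0.9993 (leading).

(a) P = 7.078 W  (b) Q = -0.2634 VAR  (c) S = 7.083 VA  (d) PF = 0.9993 (leading)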